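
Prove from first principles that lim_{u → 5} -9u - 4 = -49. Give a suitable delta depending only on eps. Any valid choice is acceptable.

delta = eps/9

Suppose eps > 0. We need delta > 0 so that 0 < |u − 5| < delta implies |(-9u - 4) + 49| < eps.
Since (-9u - 4) + 49 = -9(u − 5), we have |(-9u - 4) + 49| = 9|u − 5|.
So 9|u − 5| < eps exactly when |u − 5| < eps/9.
Take delta = eps/9. If 0 < |u − 5| < delta then |(-9u - 4) + 49| = 9|u − 5| < 9·(eps/9) = eps.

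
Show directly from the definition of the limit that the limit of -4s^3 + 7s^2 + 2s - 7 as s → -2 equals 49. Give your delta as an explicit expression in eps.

delta = min(1, eps/109)

Fix eps > 0. We want delta > 0 such that 0 < |s + 2| < delta implies |(-4s^3 + 7s^2 + 2s - 7) − 49| < eps.
(-4s^3 + 7s^2 + 2s - 7) − 49 = -4s^3 + 7s^2 + 2s - 56 = (s + 2)(-4s^2 + 15s - 28).
So |(-4s^3 + 7s^2 + 2s - 7) − 49| = |s + 2|·|-4s^2 + 15s - 28|.
Require delta ≤ 1. Then |s + 2| < 1 gives |s| < 3, and by the triangle inequality |-4s^2 + 15s - 28| ≤ 4·3^2 + 15·3 + 28 = 109.
Hence |(-4s^3 + 7s^2 + 2s - 7) − 49| ≤ 109|s + 2| < eps provided |s + 2| < eps/109.
Choosing delta = min(1, eps/109) ensures both conditions, hence |(-4s^3 + 7s^2 + 2s - 7) − 49| < eps.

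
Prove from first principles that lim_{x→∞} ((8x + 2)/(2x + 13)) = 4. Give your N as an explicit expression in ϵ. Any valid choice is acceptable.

Let ϵ > 0. We seek N > 0 such that x > N implies |(8x + 2)/(2x + 13) − 4| < ϵ.
(8x + 2)/(2x + 13) − 4 = (2(8x + 2) − 8(2x + 13)) / (2(2x + 13)) = -100/(2(2x + 13)).
For x > 0 we have 2x + 13 > 2x, so |(8x + 2)/(2x + 13) − 4| = 100/(2(2x + 13)) < 100/(2·2x) = 25/x.
Thus |(8x + 2)/(2x + 13) − 4| < ϵ whenever x > 25/ϵ.
Take N = 25/ϵ. If x > N then |(8x + 2)/(2x + 13) − 4| < 25/x < ϵ.

N = 25/ϵ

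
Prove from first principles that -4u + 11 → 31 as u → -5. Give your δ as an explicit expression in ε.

Let ε > 0 be given. We need δ > 0 so that 0 < |u + 5| < δ implies |(-4u + 11) − 31| < ε.
Since (-4u + 11) − 31 = -4(u + 5), we have |(-4u + 11) − 31| = 4|u + 5|.
Thus it suffices that |u + 5| < ε/4.
Choosing δ = ε/4 gives |(-4u + 11) − 31| = 4|u + 5| < ε whenever |u + 5| < δ.

δ = ε/4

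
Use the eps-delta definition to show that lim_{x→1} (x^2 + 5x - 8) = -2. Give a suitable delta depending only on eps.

Suppose eps > 0. We want delta > 0 such that 0 < |x − 1| < delta implies |(x^2 + 5x - 8) + 2| < eps.
(x^2 + 5x - 8) + 2 = x^2 + 5x - 6 = (x − 1)(x + 6).
So |(x^2 + 5x - 8) + 2| = |x − 1|·|x + 6|.
Assume first that |x − 1| < 1, so |x| < 2. Then |x + 6| ≤ 2 + 6 = 8.
Hence |(x^2 + 5x - 8) + 2| ≤ 8|x − 1| < eps provided |x − 1| < eps/8.
Choosing delta = min(1, eps/8) ensures both conditions, hence |(x^2 + 5x - 8) + 2| < eps.

delta = min(1, eps/8)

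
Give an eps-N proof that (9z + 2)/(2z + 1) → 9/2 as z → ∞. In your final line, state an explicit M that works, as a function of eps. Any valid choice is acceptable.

M = (5/4)/eps

Fix eps > 0. We seek M > 0 such that z > M implies |(9z + 2)/(2z + 1) − (9/2)| < eps.
(9z + 2)/(2z + 1) − (9/2) = (2(9z + 2) − 9(2z + 1)) / (2(2z + 1)) = -5/(2(2z + 1)).
For z > 0 we have 2z + 1 > 2z, so |(9z + 2)/(2z + 1) − (9/2)| = 5/(2(2z + 1)) < 5/(2·2z) = (5/4)/z.
Thus |(9z + 2)/(2z + 1) − (9/2)| < eps whenever z > (5/4)/eps.
Take M = (5/4)/eps. If z > M then |(9z + 2)/(2z + 1) − (9/2)| < (5/4)/z < eps.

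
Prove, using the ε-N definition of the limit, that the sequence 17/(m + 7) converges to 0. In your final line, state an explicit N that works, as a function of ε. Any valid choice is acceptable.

Let ε > 0. For m ≥ 1, |17/(m + 7) − 0| = 17/(m + 7) ≤ 17/m.
We need 17/m < ε, i.e. m > 17/ε.
Take N = 17/ε. If m > N then |17/(m + 7)| ≤ 17/m < ε.

N = 17/ε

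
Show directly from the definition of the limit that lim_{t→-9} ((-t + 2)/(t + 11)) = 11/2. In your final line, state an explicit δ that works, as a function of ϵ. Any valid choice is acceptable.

Let ϵ > 0 be given. We want δ > 0 with 0 < |t + 9| < δ ⇒ |(-t + 2)/(t + 11) − (11/2)| < ϵ.
Combining over a common denominator, (-t + 2)/(t + 11) − (11/2) = [(-t + 2)·2 − 11·(t + 11)] / [2·(t + 11)] = -13(t + 9) / (2(t + 11)).
So |(-t + 2)/(t + 11) − (11/2)| = 13|t + 9| / (2·|t + 11|).
Restrict δ ≤ 1. Then |t + 9| < 1 gives |t + 11| = |(t + 9) + 2| ≥ 2 − 1 = 1.
Hence |(-t + 2)/(t + 11) − (11/2)| < 13|t + 9|/(2·1) = (13/2)|t + 9|, which is < ϵ once |t + 9| < (2/13)ϵ.
Take δ = min(1, (2/13)ϵ). Then 0 < |t + 9| < δ forces both bounds, so |(-t + 2)/(t + 11) − (11/2)| < ϵ.

δ = min(1, (2/13)ϵ)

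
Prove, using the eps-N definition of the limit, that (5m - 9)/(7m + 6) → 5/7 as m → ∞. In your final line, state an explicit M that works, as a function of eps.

M = (93/49)/eps

Fix eps > 0. For m ≥ 1, |(5m - 9)/(7m + 6) − (5/7)| = |-93|/(7(7m + 6)) = 93/(7(7m + 6)).
Since 7m + 6 ≥ 7m for m ≥ 1, this is ≤ 93/(7·7m) = (93/49)/m.
So |(5m - 9)/(7m + 6) − (5/7)| < eps whenever m > (93/49)/eps.
Take M = (93/49)/eps. If m > M then |(5m - 9)/(7m + 6) − (5/7)| ≤ (93/49)/m < eps.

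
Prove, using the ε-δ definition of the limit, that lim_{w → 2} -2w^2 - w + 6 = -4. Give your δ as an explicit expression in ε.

Suppose ε > 0. We want δ > 0 such that 0 < |w − 2| < δ implies |(-2w^2 - w + 6) + 4| < ε.
(-2w^2 - w + 6) + 4 = -2w^2 - w + 10 = (w − 2)(-2w - 5).
So |(-2w^2 - w + 6) + 4| = |w − 2|·|-2w - 5|.
Assume first that |w − 2| < 1, so |w| < 3. Then |-2w - 5| ≤ 2·3 + 5 = 11.
Hence |(-2w^2 - w + 6) + 4| ≤ 11|w − 2| < ε provided |w − 2| < ε/11.
Take δ = min(1, ε/11). Then 0 < |w − 2| < δ gives both |w − 2| < 1 and |w − 2| < ε/11, so |(-2w^2 - w + 6) + 4| < ε.

δ = min(1, ε/11)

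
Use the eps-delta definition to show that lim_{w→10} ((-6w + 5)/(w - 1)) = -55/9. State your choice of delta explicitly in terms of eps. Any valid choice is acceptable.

Fix eps > 0. We want delta > 0 with 0 < |w − 10| < delta ⇒ |(-6w + 5)/(w - 1) + 55/9| < eps.
Combining over a common denominator, (-6w + 5)/(w - 1) + 55/9 = [(-6w + 5)·9 − (-55)·(w - 1)] / [9·(w - 1)] = 1(w − 10) / (9(w - 1)).
So |(-6w + 5)/(w - 1) + 55/9| = |w − 10| / (9·|w − 1|).
Restrict delta ≤ 9/2. Then |w − 10| < 9/2 gives |w − 1| = |(w − 10) + 9| ≥ 9 − 9/2 = 9/2.
Hence |(-6w + 5)/(w - 1) + 55/9| < |w − 10|/(9·(9/2)) = (2/81)|w − 10|, which is < eps once |w − 10| < (81/2)eps.
Take delta = min(9/2, (81/2)eps). Then 0 < |w − 10| < delta forces both bounds, so |(-6w + 5)/(w - 1) + 55/9| < eps.

delta = min(9/2, (81/2)eps)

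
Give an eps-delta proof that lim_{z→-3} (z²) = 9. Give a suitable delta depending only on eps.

Let eps > 0 be given. We seek delta > 0 with 0 < |z + 3| < delta ⇒ |z² − 9| < eps.
Factor: z² − 9 = (z + 3)(z - 3), so |z² − 9| = |z + 3|·|z - 3|.
Restrict delta ≤ 1. Then |z + 3| < 1 gives |z| < 4, so by the triangle inequality |z - 3| ≤ 4 + 3 = 7.
Hence |z² − 9| ≤ 7|z + 3|, which is < eps once |z + 3| < eps/7.
Take delta = min(1, eps/7). If 0 < |z + 3| < delta then both bounds hold and |z² − 9| ≤ 7|z + 3| < 7·(eps/7) = eps.

delta = min(1, eps/7)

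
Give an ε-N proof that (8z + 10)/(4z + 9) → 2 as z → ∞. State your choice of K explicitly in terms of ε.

Suppose ε > 0. We seek K > 0 such that z > K implies |(8z + 10)/(4z + 9) − 2| < ε.
(8z + 10)/(4z + 9) − 2 = (4(8z + 10) − 8(4z + 9)) / (4(4z + 9)) = -32/(4(4z + 9)).
For z > 0 we have 4z + 9 > 4z, so |(8z + 10)/(4z + 9) − 2| = 32/(4(4z + 9)) < 32/(4·4z) = 2/z.
Thus |(8z + 10)/(4z + 9) − 2| < ε whenever z > 2/ε.
Take K = 2/ε. If z > K then |(8z + 10)/(4z + 9) − 2| < 2/z < ε.

K = 2/ε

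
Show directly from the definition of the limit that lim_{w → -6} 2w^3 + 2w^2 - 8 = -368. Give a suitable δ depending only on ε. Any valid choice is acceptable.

Let ε > 0 be given. We want δ > 0 such that 0 < |w + 6| < δ implies |(2w^3 + 2w^2 - 8) + 368| < ε.
(2w^3 + 2w^2 - 8) + 368 = 2w^3 + 2w^2 + 360 = (w + 6)(2w^2 - 10w + 60).
So |(2w^3 + 2w^2 - 8) + 368| = |w + 6|·|2w^2 - 10w + 60|.
Assume first that |w + 6| < 1, so |w| < 7. Then |2w^2 - 10w + 60| ≤ 2·7^2 + 10·7 + 60 = 228.
Hence |(2w^3 + 2w^2 - 8) + 368| ≤ 228|w + 6| < ε provided |w + 6| < ε/228.
Choosing δ = min(1, ε/228) ensures both conditions, hence |(2w^3 + 2w^2 - 8) + 368| < ε.

δ = min(1, ε/228)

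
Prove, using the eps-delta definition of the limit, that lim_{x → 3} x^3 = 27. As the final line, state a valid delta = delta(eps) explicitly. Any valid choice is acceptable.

Let eps > 0. We seek delta > 0 with 0 < |x − 3| < delta ⇒ |x^3 − 27| < eps.
Factor: x^3 − 27 = (x − 3)(x^2 + 3x + 9), so |x^3 − 27| = |x − 3|·|x^2 + 3x + 9|.
Restrict delta ≤ 1. Then |x − 3| < 1 gives |x| < 4, so by the triangle inequality |x^2 + 3x + 9| ≤ 4^2 + 3·4 + 9 = 37.
Hence |x^3 − 27| ≤ 37|x − 3|, which is < eps once |x − 3| < eps/37.
Take delta = min(1, eps/37). If 0 < |x − 3| < delta then both bounds hold and |x^3 − 27| ≤ 37|x − 3| < 37·(eps/37) = eps.

delta = min(1, eps/37)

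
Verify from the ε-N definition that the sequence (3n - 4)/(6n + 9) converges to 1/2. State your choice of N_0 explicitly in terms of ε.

N_0 = (17/12)/ε

Let ε > 0. For n ≥ 1, |(3n - 4)/(6n + 9) − (1/2)| = |-51|/(6(6n + 9)) = 51/(6(6n + 9)).
Since 6n + 9 ≥ 6n for n ≥ 1, this is ≤ 51/(6·6n) = (17/12)/n.
So |(3n - 4)/(6n + 9) − (1/2)| < ε whenever n > (17/12)/ε.
Take N_0 = (17/12)/ε. If n > N_0 then |(3n - 4)/(6n + 9) − (1/2)| ≤ (17/12)/n < ε.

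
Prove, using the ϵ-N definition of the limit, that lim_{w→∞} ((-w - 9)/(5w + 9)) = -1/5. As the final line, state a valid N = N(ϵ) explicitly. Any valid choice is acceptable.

Let ϵ > 0 be given. We seek N > 0 such that w > N implies |(-w - 9)/(5w + 9) + 1/5| < ϵ.
(-w - 9)/(5w + 9) + 1/5 = (5(-w - 9) − (-1)(5w + 9)) / (5(5w + 9)) = -36/(5(5w + 9)).
For w > 0 we have 5w + 9 > 5w, so |(-w - 9)/(5w + 9) + 1/5| = 36/(5(5w + 9)) < 36/(5·5w) = (36/25)/w.
Thus |(-w - 9)/(5w + 9) + 1/5| < ϵ whenever w > (36/25)/ϵ.
Take N = (36/25)/ϵ. If w > N then |(-w - 9)/(5w + 9) + 1/5| < (36/25)/w < ϵ.

N = (36/25)/ϵ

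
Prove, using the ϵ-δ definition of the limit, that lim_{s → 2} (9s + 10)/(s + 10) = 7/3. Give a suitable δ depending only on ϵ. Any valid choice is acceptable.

δ = min(6, (9/10)ϵ)

Fix ϵ > 0. We want δ > 0 with 0 < |s − 2| < δ ⇒ |(9s + 10)/(s + 10) − (7/3)| < ϵ.
Combining over a common denominator, (9s + 10)/(s + 10) − (7/3) = [(9s + 10)·12 − 28·(s + 10)] / [12·(s + 10)] = 80(s − 2) / (12(s + 10)).
So |(9s + 10)/(s + 10) − (7/3)| = 80|s − 2| / (12·|s + 10|).
Require δ ≤ 6, so |s + 10| ≥ |12| − |s − 2| > 12 − 6 = 6.
Hence |(9s + 10)/(s + 10) − (7/3)| < 80|s − 2|/(12·6) = (10/9)|s − 2|, which is < ϵ once |s − 2| < (9/10)ϵ.
Take δ = min(6, (9/10)ϵ). Then 0 < |s − 2| < δ forces both bounds, so |(9s + 10)/(s + 10) − (7/3)| < ϵ.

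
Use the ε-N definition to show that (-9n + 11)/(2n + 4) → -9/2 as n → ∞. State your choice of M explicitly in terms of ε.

Suppose ε > 0. For n ≥ 1, |(-9n + 11)/(2n + 4) + 9/2| = |58|/(2(2n + 4)) = 58/(2(2n + 4)).
Since 2n + 4 ≥ 2n for n ≥ 1, this is ≤ 58/(2·2n) = (29/2)/n.
So |(-9n + 11)/(2n + 4) + 9/2| < ε whenever n > (29/2)/ε.
Take M = (29/2)/ε. If n > M then |(-9n + 11)/(2n + 4) + 9/2| ≤ (29/2)/n < ε.

M = (29/2)/ε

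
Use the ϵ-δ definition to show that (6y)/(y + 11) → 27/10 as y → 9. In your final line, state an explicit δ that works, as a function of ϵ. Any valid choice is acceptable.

δ = min(10, (100/33)ϵ)

Let ϵ > 0. We want δ > 0 with 0 < |y − 9| < δ ⇒ |(6y)/(y + 11) − (27/10)| < ϵ.
Combining over a common denominator, (6y)/(y + 11) − (27/10) = [(6y)·20 − 54·(y + 11)] / [20·(y + 11)] = 66(y − 9) / (20(y + 11)).
So |(6y)/(y + 11) − (27/10)| = 66|y − 9| / (20·|y + 11|).
Restrict δ ≤ 10. Then |y − 9| < 10 gives |y + 11| = |(y − 9) + 20| ≥ 20 − 10 = 10.
Hence |(6y)/(y + 11) − (27/10)| < 66|y − 9|/(20·10) = (33/100)|y − 9|, which is < ϵ once |y − 9| < (100/33)ϵ.
Take δ = min(10, (100/33)ϵ). Then 0 < |y − 9| < δ forces both bounds, so |(6y)/(y + 11) − (27/10)| < ϵ.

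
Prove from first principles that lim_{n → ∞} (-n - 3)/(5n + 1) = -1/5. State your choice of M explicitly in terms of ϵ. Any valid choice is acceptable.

Fix ϵ > 0. For n ≥ 1, |(-n - 3)/(5n + 1) + 1/5| = |-14|/(5(5n + 1)) = 14/(5(5n + 1)).
Since 5n + 1 ≥ 5n for n ≥ 1, this is ≤ 14/(5·5n) = (14/25)/n.
So |(-n - 3)/(5n + 1) + 1/5| < ϵ whenever n > (14/25)/ϵ.
Take M = (14/25)/ϵ. If n > M then |(-n - 3)/(5n + 1) + 1/5| ≤ (14/25)/n < ϵ.

M = (14/25)/ϵ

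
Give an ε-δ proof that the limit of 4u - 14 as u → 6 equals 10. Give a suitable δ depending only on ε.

Let ε > 0 be given. We need δ > 0 so that 0 < |u − 6| < δ implies |(4u - 14) − 10| < ε.
Since (4u - 14) − 10 = 4(u − 6), we have |(4u - 14) − 10| = 4|u − 6|.
So 4|u − 6| < ε exactly when |u − 6| < ε/4.
Take δ = ε/4. If 0 < |u − 6| < δ then |(4u - 14) − 10| = 4|u − 6| < 4·(ε/4) = ε.

δ = ε/4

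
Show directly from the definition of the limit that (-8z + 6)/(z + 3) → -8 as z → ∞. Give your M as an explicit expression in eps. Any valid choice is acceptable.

M = 30/eps

Suppose eps > 0. We seek M > 0 such that z > M implies |(-8z + 6)/(z + 3) + 8| < eps.
(-8z + 6)/(z + 3) + 8 = ((-8z + 6) − (-8)(z + 3)) / ((z + 3)) = 30/((z + 3)).
For z > 0 we have z + 3 > z, so |(-8z + 6)/(z + 3) + 8| = 30/((z + 3)) < 30/(z) = 30/z.
Thus |(-8z + 6)/(z + 3) + 8| < eps whenever z > 30/eps.
Take M = 30/eps. If z > M then |(-8z + 6)/(z + 3) + 8| < 30/z < eps.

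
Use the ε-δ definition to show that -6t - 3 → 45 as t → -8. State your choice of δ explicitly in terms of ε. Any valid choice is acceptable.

δ = ε/6

Suppose ε > 0. We need δ > 0 so that 0 < |t + 8| < δ implies |(-6t - 3) − 45| < ε.
Since (-6t - 3) − 45 = -6(t + 8), we have |(-6t - 3) − 45| = 6|t + 8|.
So 6|t + 8| < ε exactly when |t + 8| < ε/6.
Choosing δ = ε/6 gives |(-6t - 3) − 45| = 6|t + 8| < ε whenever |t + 8| < δ.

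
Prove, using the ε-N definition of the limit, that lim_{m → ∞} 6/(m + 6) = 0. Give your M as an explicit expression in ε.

M = 6/ε

Let ε > 0 be given. For m ≥ 1, |6/(m + 6) − 0| = 6/(m + 6) ≤ 6/m.
We need 6/m < ε, i.e. m > 6/ε.
Take M = 6/ε. If m > M then |6/(m + 6)| ≤ 6/m < ε.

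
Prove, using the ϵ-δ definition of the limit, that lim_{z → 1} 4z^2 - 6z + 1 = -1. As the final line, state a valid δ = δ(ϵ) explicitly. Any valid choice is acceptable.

δ = min(2, ϵ/14)

Let ϵ > 0 be given. We want δ > 0 such that 0 < |z − 1| < δ implies |(4z^2 - 6z + 1) + 1| < ϵ.
(4z^2 - 6z + 1) + 1 = 4z^2 - 6z + 2 = (z − 1)(4z - 2).
So |(4z^2 - 6z + 1) + 1| = |z − 1|·|4z - 2|.
Assume first that |z − 1| < 2, so |z| < 3. Then |4z - 2| ≤ 4·3 + 2 = 14.
Hence |(4z^2 - 6z + 1) + 1| ≤ 14|z − 1| < ϵ provided |z − 1| < ϵ/14.
Take δ = min(2, ϵ/14). Then 0 < |z − 1| < δ gives both |z − 1| < 2 and |z − 1| < ϵ/14, so |(4z^2 - 6z + 1) + 1| < ϵ.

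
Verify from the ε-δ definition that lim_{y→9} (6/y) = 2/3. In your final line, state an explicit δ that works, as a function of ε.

δ = min(9/2, (27/4)ε)

Fix ε > 0. We seek δ > 0 such that 0 < |y − 9| < δ implies |6/y − (2/3)| < ε.
|6/y − (2/3)| = 6·|9 − y|/(9·|y|) = 6|y − 9|/(9|y|).
Restrict δ ≤ 9/2. Then |y − 9| < 9/2 gives |y| > 9/2, so 9|y| > 81/2.
Then |6/y − (2/3)| < 6|y − 9|/(81/2), which is < ε when |y − 9| < (27/4)ε.
Take δ = min(9/2, (27/4)ε). Then 0 < |y − 9| < δ gives both |y − 9| < 9/2 and |y − 9| < (27/4)ε, so |6/y − (2/3)| < ε.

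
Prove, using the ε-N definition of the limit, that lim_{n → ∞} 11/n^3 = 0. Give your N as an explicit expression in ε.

N = (11/ε)^{1/3}

Let ε > 0 be given. For n ≥ 1, |11/n^3 − 0| = 11/n^3.
11/n^3 < ε ⇔ n^3 > 11/ε ⇔ n > (11/ε)^{1/3}.
Take N = (11/ε)^{1/3}. Then n > N implies 11/n^3 < ε.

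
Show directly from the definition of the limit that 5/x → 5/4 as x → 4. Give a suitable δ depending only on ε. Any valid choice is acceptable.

Let ε > 0 be given. We seek δ > 0 such that 0 < |x − 4| < δ implies |5/x − (5/4)| < ε.
|5/x − (5/4)| = 5·|4 − x|/(4·|x|) = 5|x − 4|/(4|x|).
Restrict δ ≤ 2. Then |x − 4| < 2 gives |x| > 2, so 4|x| > 8.
Then |5/x − (5/4)| < 5|x − 4|/8, which is < ε when |x − 4| < (8/5)ε.
Take δ = min(2, (8/5)ε). Then 0 < |x − 4| < δ gives both |x − 4| < 2 and |x − 4| < (8/5)ε, so |5/x − (5/4)| < ε.

δ = min(2, (8/5)ε)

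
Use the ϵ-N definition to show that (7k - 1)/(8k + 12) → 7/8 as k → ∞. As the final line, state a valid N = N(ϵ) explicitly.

Suppose ϵ > 0. For k ≥ 1, |(7k - 1)/(8k + 12) − (7/8)| = |-92|/(8(8k + 12)) = 92/(8(8k + 12)).
Since 8k + 12 ≥ 8k for k ≥ 1, this is ≤ 92/(8·8k) = (23/16)/k.
So |(7k - 1)/(8k + 12) − (7/8)| < ϵ whenever k > (23/16)/ϵ.
Take N = (23/16)/ϵ. If k > N then |(7k - 1)/(8k + 12) − (7/8)| ≤ (23/16)/k < ϵ.

N = (23/16)/ϵ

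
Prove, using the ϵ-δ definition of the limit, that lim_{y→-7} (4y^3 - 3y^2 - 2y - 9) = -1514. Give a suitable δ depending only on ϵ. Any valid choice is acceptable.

Let ϵ > 0 be given. We want δ > 0 such that 0 < |y + 7| < δ implies |(4y^3 - 3y^2 - 2y - 9) + 1514| < ϵ.
(4y^3 - 3y^2 - 2y - 9) + 1514 = 4y^3 - 3y^2 - 2y + 1505 = (y + 7)(4y^2 - 31y + 215).
So |(4y^3 - 3y^2 - 2y - 9) + 1514| = |y + 7|·|4y^2 - 31y + 215|.
Assume first that |y + 7| < 2, so |y| < 9. Then |4y^2 - 31y + 215| ≤ 4·9^2 + 31·9 + 215 = 818.
Hence |(4y^3 - 3y^2 - 2y - 9) + 1514| ≤ 818|y + 7| < ϵ provided |y + 7| < ϵ/818.
Choosing δ = min(2, ϵ/818) ensures both conditions, hence |(4y^3 - 3y^2 - 2y - 9) + 1514| < ϵ.

δ = min(2, ϵ/818)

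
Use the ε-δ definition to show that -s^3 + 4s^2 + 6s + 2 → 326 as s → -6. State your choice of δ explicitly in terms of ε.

Let ε > 0. We want δ > 0 such that 0 < |s + 6| < δ implies |(-s^3 + 4s^2 + 6s + 2) − 326| < ε.
(-s^3 + 4s^2 + 6s + 2) − 326 = -s^3 + 4s^2 + 6s - 324 = (s + 6)(-s^2 + 10s - 54).
So |(-s^3 + 4s^2 + 6s + 2) − 326| = |s + 6|·|-s^2 + 10s - 54|.
Require δ ≤ 1. Then |s + 6| < 1 gives |s| < 7, and by the triangle inequality |-s^2 + 10s - 54| ≤ 7^2 + 10·7 + 54 = 173.
Hence |(-s^3 + 4s^2 + 6s + 2) − 326| ≤ 173|s + 6| < ε provided |s + 6| < ε/173.
Take δ = min(1, ε/173). Then 0 < |s + 6| < δ gives both |s + 6| < 1 and |s + 6| < ε/173, so |(-s^3 + 4s^2 + 6s + 2) − 326| < ε.

δ = min(1, ε/173)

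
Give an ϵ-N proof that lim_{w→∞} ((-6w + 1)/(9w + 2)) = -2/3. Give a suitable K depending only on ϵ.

Suppose ϵ > 0. We seek K > 0 such that w > K implies |(-6w + 1)/(9w + 2) + 2/3| < ϵ.
(-6w + 1)/(9w + 2) + 2/3 = (9(-6w + 1) − (-6)(9w + 2)) / (9(9w + 2)) = 21/(9(9w + 2)).
For w > 0 we have 9w + 2 > 9w, so |(-6w + 1)/(9w + 2) + 2/3| = 21/(9(9w + 2)) < 21/(9·9w) = (7/27)/w.
Thus |(-6w + 1)/(9w + 2) + 2/3| < ϵ whenever w > (7/27)/ϵ.
Take K = (7/27)/ϵ. If w > K then |(-6w + 1)/(9w + 2) + 2/3| < (7/27)/w < ϵ.

K = (7/27)/ϵ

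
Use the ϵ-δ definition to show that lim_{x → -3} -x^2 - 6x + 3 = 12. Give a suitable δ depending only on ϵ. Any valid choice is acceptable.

δ = min(1, ϵ/7)

Let ϵ > 0 be given. We want δ > 0 such that 0 < |x + 3| < δ implies |(-x^2 - 6x + 3) − 12| < ϵ.
(-x^2 - 6x + 3) − 12 = -x^2 - 6x - 9 = (x + 3)(-x - 3).
So |(-x^2 - 6x + 3) − 12| = |x + 3|·|-x - 3|.
Require δ ≤ 1. Then |x + 3| < 1 gives |x| < 4, and by the triangle inequality |-x - 3| ≤ 4 + 3 = 7.
Hence |(-x^2 - 6x + 3) − 12| ≤ 7|x + 3| < ϵ provided |x + 3| < ϵ/7.
Take δ = min(1, ϵ/7). Then 0 < |x + 3| < δ gives both |x + 3| < 1 and |x + 3| < ϵ/7, so |(-x^2 - 6x + 3) − 12| < ϵ.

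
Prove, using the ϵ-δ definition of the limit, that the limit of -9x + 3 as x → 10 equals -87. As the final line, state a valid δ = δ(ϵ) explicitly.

δ = ϵ/9

Suppose ϵ > 0. We need δ > 0 so that 0 < |x − 10| < δ implies |(-9x + 3) + 87| < ϵ.
Since (-9x + 3) + 87 = -9(x − 10), we have |(-9x + 3) + 87| = 9|x − 10|.
Thus it suffices that |x − 10| < ϵ/9.
Take δ = ϵ/9. If 0 < |x − 10| < δ then |(-9x + 3) + 87| = 9|x − 10| < 9·(ϵ/9) = ϵ.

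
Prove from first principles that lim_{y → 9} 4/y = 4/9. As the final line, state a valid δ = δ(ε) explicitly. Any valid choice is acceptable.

Fix ε > 0. We seek δ > 0 such that 0 < |y − 9| < δ implies |4/y − (4/9)| < ε.
|4/y − (4/9)| = 4·|9 − y|/(9·|y|) = 4|y − 9|/(9|y|).
Require δ ≤ 9/2 so that |y| > 9 − 9/2 = 9/2, hence 9|y| > 81/2.
Then |4/y − (4/9)| < 4|y − 9|/(81/2), which is < ε when |y − 9| < (81/8)ε.
Take δ = min(9/2, (81/8)ε). Then 0 < |y − 9| < δ gives both |y − 9| < 9/2 and |y − 9| < (81/8)ε, so |4/y − (4/9)| < ε.

δ = min(9/2, (81/8)ε)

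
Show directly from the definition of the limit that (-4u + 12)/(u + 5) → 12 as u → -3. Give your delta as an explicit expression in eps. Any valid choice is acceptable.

Suppose eps > 0. We want delta > 0 with 0 < |u + 3| < delta ⇒ |(-4u + 12)/(u + 5) − 12| < eps.
Combining over a common denominator, (-4u + 12)/(u + 5) − 12 = [(-4u + 12)·2 − 24·(u + 5)] / [2·(u + 5)] = -32(u + 3) / (2(u + 5)).
So |(-4u + 12)/(u + 5) − 12| = 32|u + 3| / (2·|u + 5|).
Restrict delta ≤ 1. Then |u + 3| < 1 gives |u + 5| = |(u + 3) + 2| ≥ 2 − 1 = 1.
Hence |(-4u + 12)/(u + 5) − 12| < 32|u + 3|/(2·1) = 16|u + 3|, which is < eps once |u + 3| < (1/16)eps.
Take delta = min(1, (1/16)eps). Then 0 < |u + 3| < delta forces both bounds, so |(-4u + 12)/(u + 5) − 12| < eps.

delta = min(1, (1/16)eps)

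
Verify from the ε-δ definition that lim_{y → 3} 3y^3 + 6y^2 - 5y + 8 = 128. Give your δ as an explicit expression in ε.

δ = min(1, ε/148)

Suppose ε > 0. We want δ > 0 such that 0 < |y − 3| < δ implies |(3y^3 + 6y^2 - 5y + 8) − 128| < ε.
(3y^3 + 6y^2 - 5y + 8) − 128 = 3y^3 + 6y^2 - 5y - 120 = (y − 3)(3y^2 + 15y + 40).
So |(3y^3 + 6y^2 - 5y + 8) − 128| = |y − 3|·|3y^2 + 15y + 40|.
Assume first that |y − 3| < 1, so |y| < 4. Then |3y^2 + 15y + 40| ≤ 3·4^2 + 15·4 + 40 = 148.
Hence |(3y^3 + 6y^2 - 5y + 8) − 128| ≤ 148|y − 3| < ε provided |y − 3| < ε/148.
Choosing δ = min(1, ε/148) ensures both conditions, hence |(3y^3 + 6y^2 - 5y + 8) − 128| < ε.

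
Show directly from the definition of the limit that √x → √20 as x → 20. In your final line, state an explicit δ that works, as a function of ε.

Suppose ε > 0. We want δ > 0 such that 0 < |x − 20| < δ implies |√x − √20| < ε.
Rationalise: √x − √20 = (x − 20)/(√x + √20), so |√x − √20| = |x − 20|/(√x + √20).
Restrict δ ≤ 20 so that |x − 20| < 20 forces x > 0, and then √x + √20 > √20.
Hence |√x − √20| < |x − 20|/√20, which is < ε once |x − 20| < √20·ε.
Take δ = min(20, √20·ε). If 0 < |x − 20| < δ then x > 0 and |√x − √20| < |x − 20|/√20 < ε.

δ = min(20, √20·ε)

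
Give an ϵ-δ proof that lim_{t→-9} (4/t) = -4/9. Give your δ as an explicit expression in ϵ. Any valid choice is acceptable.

Fix ϵ > 0. We seek δ > 0 such that 0 < |t + 9| < δ implies |4/t + 4/9| < ϵ.
|4/t + 4/9| = 4·|-9 − t|/(9·|t|) = 4|t + 9|/(9|t|).
Restrict δ ≤ 9/2. Then |t + 9| < 9/2 gives |t| > 9/2, so 9|t| > 81/2.
Then |4/t + 4/9| < 4|t + 9|/(81/2), which is < ϵ when |t + 9| < (81/8)ϵ.
Take δ = min(9/2, (81/8)ϵ). Then 0 < |t + 9| < δ gives both |t + 9| < 9/2 and |t + 9| < (81/8)ϵ, so |4/t + 4/9| < ϵ.

δ = min(9/2, (81/8)ϵ)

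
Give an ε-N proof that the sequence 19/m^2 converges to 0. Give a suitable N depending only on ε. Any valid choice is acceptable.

Let ε > 0 be given. For m ≥ 1, |19/m^2 − 0| = 19/m^2.
19/m^2 < ε ⇔ m^2 > 19/ε ⇔ m > (19/ε)^{1/2}.
Take N = (19/ε)^{1/2}. Then m > N implies 19/m^2 < ε.

N = (19/ε)^{1/2}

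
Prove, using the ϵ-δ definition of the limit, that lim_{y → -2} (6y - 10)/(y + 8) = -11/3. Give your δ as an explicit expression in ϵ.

δ = min(3, (9/29)ϵ)

Let ϵ > 0 be given. We want δ > 0 with 0 < |y + 2| < δ ⇒ |(6y - 10)/(y + 8) + 11/3| < ϵ.
Combining over a common denominator, (6y - 10)/(y + 8) + 11/3 = [(6y - 10)·6 − (-22)·(y + 8)] / [6·(y + 8)] = 58(y + 2) / (6(y + 8)).
So |(6y - 10)/(y + 8) + 11/3| = 58|y + 2| / (6·|y + 8|).
Restrict δ ≤ 3. Then |y + 2| < 3 gives |y + 8| = |(y + 2) + 6| ≥ 6 − 3 = 3.
Hence |(6y - 10)/(y + 8) + 11/3| < 58|y + 2|/(6·3) = (29/9)|y + 2|, which is < ϵ once |y + 2| < (9/29)ϵ.
Take δ = min(3, (9/29)ϵ). Then 0 < |y + 2| < δ forces both bounds, so |(6y - 10)/(y + 8) + 11/3| < ϵ.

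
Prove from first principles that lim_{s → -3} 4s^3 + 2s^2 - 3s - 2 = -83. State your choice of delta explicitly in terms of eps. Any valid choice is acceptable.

delta = min(1, eps/131)

Fix eps > 0. We want delta > 0 such that 0 < |s + 3| < delta implies |(4s^3 + 2s^2 - 3s - 2) + 83| < eps.
(4s^3 + 2s^2 - 3s - 2) + 83 = 4s^3 + 2s^2 - 3s + 81 = (s + 3)(4s^2 - 10s + 27).
So |(4s^3 + 2s^2 - 3s - 2) + 83| = |s + 3|·|4s^2 - 10s + 27|.
Assume first that |s + 3| < 1, so |s| < 4. Then |4s^2 - 10s + 27| ≤ 4·4^2 + 10·4 + 27 = 131.
Hence |(4s^3 + 2s^2 - 3s - 2) + 83| ≤ 131|s + 3| < eps provided |s + 3| < eps/131.
Take delta = min(1, eps/131). Then 0 < |s + 3| < delta gives both |s + 3| < 1 and |s + 3| < eps/131, so |(4s^3 + 2s^2 - 3s - 2) + 83| < eps.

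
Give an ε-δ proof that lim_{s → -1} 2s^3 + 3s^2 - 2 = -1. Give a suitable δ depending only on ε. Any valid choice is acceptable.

Suppose ε > 0. We want δ > 0 such that 0 < |s + 1| < δ implies |(2s^3 + 3s^2 - 2) + 1| < ε.
(2s^3 + 3s^2 - 2) + 1 = 2s^3 + 3s^2 - 1 = (s + 1)(2s^2 + s - 1).
So |(2s^3 + 3s^2 - 2) + 1| = |s + 1|·|2s^2 + s - 1|.
Require δ ≤ 1. Then |s + 1| < 1 gives |s| < 2, and by the triangle inequality |2s^2 + s - 1| ≤ 2·2^2 + 2 + 1 = 11.
Hence |(2s^3 + 3s^2 - 2) + 1| ≤ 11|s + 1| < ε provided |s + 1| < ε/11.
Take δ = min(1, ε/11). Then 0 < |s + 1| < δ gives both |s + 1| < 1 and |s + 1| < ε/11, so |(2s^3 + 3s^2 - 2) + 1| < ε.

δ = min(1, ε/11)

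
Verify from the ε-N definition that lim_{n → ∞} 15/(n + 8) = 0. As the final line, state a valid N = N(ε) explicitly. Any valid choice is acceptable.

Let ε > 0 be given. For n ≥ 1, |15/(n + 8) − 0| = 15/(n + 8) ≤ 15/n.
We need 15/n < ε, i.e. n > 15/ε.
Take N = 15/ε. If n > N then |15/(n + 8)| ≤ 15/n < ε.

N = 15/ε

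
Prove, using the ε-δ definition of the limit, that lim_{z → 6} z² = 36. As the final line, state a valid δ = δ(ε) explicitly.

Let ε > 0 be given. We seek δ > 0 with 0 < |z − 6| < δ ⇒ |z² − 36| < ε.
Factor: z² − 36 = (z − 6)(z + 6), so |z² − 36| = |z − 6|·|z + 6|.
Impose δ ≤ 1 so that |z| < 7; then |z + 6| ≤ 13.
Hence |z² − 36| ≤ 13|z − 6|, which is < ε once |z − 6| < ε/13.
Take δ = min(1, ε/13). If 0 < |z − 6| < δ then both bounds hold and |z² − 36| ≤ 13|z − 6| < 13·(ε/13) = ε.

δ = min(1, ε/13)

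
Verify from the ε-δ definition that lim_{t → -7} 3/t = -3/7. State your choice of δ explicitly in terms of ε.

Let ε > 0. We seek δ > 0 such that 0 < |t + 7| < δ implies |3/t + 3/7| < ε.
|3/t + 3/7| = 3·|-7 − t|/(7·|t|) = 3|t + 7|/(7|t|).
Require δ ≤ 7/2 so that |t| > 7 − 7/2 = 7/2, hence 7|t| > 49/2.
Then |3/t + 3/7| < 3|t + 7|/(49/2), which is < ε when |t + 7| < (49/6)ε.
Take δ = min(7/2, (49/6)ε). Then 0 < |t + 7| < δ gives both |t + 7| < 7/2 and |t + 7| < (49/6)ε, so |3/t + 3/7| < ε.

δ = min(7/2, (49/6)ε)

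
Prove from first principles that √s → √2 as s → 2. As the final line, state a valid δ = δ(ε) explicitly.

Let ε > 0. We want δ > 0 such that 0 < |s − 2| < δ implies |√s − √2| < ε.
Rationalise: √s − √2 = (s − 2)/(√s + √2), so |√s − √2| = |s − 2|/(√s + √2).
Restrict δ ≤ 2 so that |s − 2| < 2 forces s > 0, and then √s + √2 > √2.
Hence |√s − √2| < |s − 2|/√2, which is < ε once |s − 2| < √2·ε.
Take δ = min(2, √2·ε). If 0 < |s − 2| < δ then s > 0 and |√s − √2| < |s − 2|/√2 < ε.

δ = min(2, √2·ε)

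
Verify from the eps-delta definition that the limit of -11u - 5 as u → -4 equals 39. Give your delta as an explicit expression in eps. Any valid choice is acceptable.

delta = eps/11

Fix eps > 0. We need delta > 0 so that 0 < |u + 4| < delta implies |(-11u - 5) − 39| < eps.
Since (-11u - 5) − 39 = -11(u + 4), we have |(-11u - 5) − 39| = 11|u + 4|.
So 11|u + 4| < eps exactly when |u + 4| < eps/11.
Choosing delta = eps/11 gives |(-11u - 5) − 39| = 11|u + 4| < eps whenever |u + 4| < delta.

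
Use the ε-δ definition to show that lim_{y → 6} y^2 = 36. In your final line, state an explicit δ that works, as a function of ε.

δ = min(2, ε/14)

Fix ε > 0. We seek δ > 0 with 0 < |y − 6| < δ ⇒ |y^2 − 36| < ε.
Factor: y^2 − 36 = (y − 6)(y + 6), so |y^2 − 36| = |y − 6|·|y + 6|.
Impose δ ≤ 2 so that |y| < 8; then |y + 6| ≤ 14.
Hence |y^2 − 36| ≤ 14|y − 6|, which is < ε once |y − 6| < ε/14.
Take δ = min(2, ε/14). If 0 < |y − 6| < δ then both bounds hold and |y^2 − 36| ≤ 14|y − 6| < 14·(ε/14) = ε.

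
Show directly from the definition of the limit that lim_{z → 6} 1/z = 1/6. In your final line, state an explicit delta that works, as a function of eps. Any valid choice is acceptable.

Suppose eps > 0. We seek delta > 0 such that 0 < |z − 6| < delta implies |1/z − (1/6)| < eps.
|1/z − (1/6)| = |6 − z|/(6·|z|) = |z − 6|/(6|z|).
Require delta ≤ 3 so that |z| > 6 − 3 = 3, hence 6|z| > 18.
Then |1/z − (1/6)| < |z − 6|/18, which is < eps when |z − 6| < 18eps.
Take delta = min(3, 18eps). Then 0 < |z − 6| < delta gives both |z − 6| < 3 and |z − 6| < 18eps, so |1/z − (1/6)| < eps.

delta = min(3, 18eps)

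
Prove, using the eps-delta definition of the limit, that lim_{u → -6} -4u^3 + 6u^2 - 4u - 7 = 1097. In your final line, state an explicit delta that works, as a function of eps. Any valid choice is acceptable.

Let eps > 0 be given. We want delta > 0 such that 0 < |u + 6| < delta implies |(-4u^3 + 6u^2 - 4u - 7) − 1097| < eps.
(-4u^3 + 6u^2 - 4u - 7) − 1097 = -4u^3 + 6u^2 - 4u - 1104 = (u + 6)(-4u^2 + 30u - 184).
So |(-4u^3 + 6u^2 - 4u - 7) − 1097| = |u + 6|·|-4u^2 + 30u - 184|.
Require delta ≤ 2. Then |u + 6| < 2 gives |u| < 8, and by the triangle inequality |-4u^2 + 30u - 184| ≤ 4·8^2 + 30·8 + 184 = 680.
Hence |(-4u^3 + 6u^2 - 4u - 7) − 1097| ≤ 680|u + 6| < eps provided |u + 6| < eps/680.
Take delta = min(2, eps/680). Then 0 < |u + 6| < delta gives both |u + 6| < 2 and |u + 6| < eps/680, so |(-4u^3 + 6u^2 - 4u - 7) − 1097| < eps.

delta = min(2, eps/680)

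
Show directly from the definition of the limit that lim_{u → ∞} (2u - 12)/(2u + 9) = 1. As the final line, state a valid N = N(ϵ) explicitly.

N = (21/2)/ϵ

Let ϵ > 0. We seek N > 0 such that u > N implies |(2u - 12)/(2u + 9) − 1| < ϵ.
(2u - 12)/(2u + 9) − 1 = (2(2u - 12) − 2(2u + 9)) / (2(2u + 9)) = -42/(2(2u + 9)).
For u > 0 we have 2u + 9 > 2u, so |(2u - 12)/(2u + 9) − 1| = 42/(2(2u + 9)) < 42/(2·2u) = (21/2)/u.
Thus |(2u - 12)/(2u + 9) − 1| < ϵ whenever u > (21/2)/ϵ.
Take N = (21/2)/ϵ. If u > N then |(2u - 12)/(2u + 9) − 1| < (21/2)/u < ϵ.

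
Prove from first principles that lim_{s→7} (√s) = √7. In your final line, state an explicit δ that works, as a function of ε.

Let ε > 0. We want δ > 0 such that 0 < |s − 7| < δ implies |√s − √7| < ε.
Rationalise: √s − √7 = (s − 7)/(√s + √7), so |√s − √7| = |s − 7|/(√s + √7).
Restrict δ ≤ 7 so that |s − 7| < 7 forces s > 0, and then √s + √7 > √7.
Hence |√s − √7| < |s − 7|/√7, which is < ε once |s − 7| < √7·ε.
Take δ = min(7, √7·ε). If 0 < |s − 7| < δ then s > 0 and |√s − √7| < |s − 7|/√7 < ε.

δ = min(7, √7·ε)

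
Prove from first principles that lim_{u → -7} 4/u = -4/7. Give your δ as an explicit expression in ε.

δ = min(7/2, (49/8)ε)

Let ε > 0 be given. We seek δ > 0 such that 0 < |u + 7| < δ implies |4/u + 4/7| < ε.
|4/u + 4/7| = 4·|-7 − u|/(7·|u|) = 4|u + 7|/(7|u|).
Restrict δ ≤ 7/2. Then |u + 7| < 7/2 gives |u| > 7/2, so 7|u| > 49/2.
Then |4/u + 4/7| < 4|u + 7|/(49/2), which is < ε when |u + 7| < (49/8)ε.
Take δ = min(7/2, (49/8)ε). Then 0 < |u + 7| < δ gives both |u + 7| < 7/2 and |u + 7| < (49/8)ε, so |4/u + 4/7| < ε.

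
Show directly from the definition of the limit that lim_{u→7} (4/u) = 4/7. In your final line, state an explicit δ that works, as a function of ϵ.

δ = min(7/2, (49/8)ϵ)

Let ϵ > 0 be given. We seek δ > 0 such that 0 < |u − 7| < δ implies |4/u − (4/7)| < ϵ.
|4/u − (4/7)| = 4·|7 − u|/(7·|u|) = 4|u − 7|/(7|u|).
Require δ ≤ 7/2 so that |u| > 7 − 7/2 = 7/2, hence 7|u| > 49/2.
Then |4/u − (4/7)| < 4|u − 7|/(49/2), which is < ϵ when |u − 7| < (49/8)ϵ.
Take δ = min(7/2, (49/8)ϵ). Then 0 < |u − 7| < δ gives both |u − 7| < 7/2 and |u − 7| < (49/8)ϵ, so |4/u − (4/7)| < ϵ.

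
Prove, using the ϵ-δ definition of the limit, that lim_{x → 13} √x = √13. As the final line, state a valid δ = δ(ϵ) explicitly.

Suppose ϵ > 0. We want δ > 0 such that 0 < |x − 13| < δ implies |√x − √13| < ϵ.
Multiplying by the conjugate, |√x − √13| = |x − 13|/(√x + √13).
Restrict δ ≤ 13 so that |x − 13| < 13 forces x > 0, and then √x + √13 > √13.
Hence |√x − √13| < |x − 13|/√13, which is < ϵ once |x − 13| < √13·ϵ.
Take δ = min(13, √13·ϵ). If 0 < |x − 13| < δ then x > 0 and |√x − √13| < |x − 13|/√13 < ϵ.

δ = min(13, √13·ϵ)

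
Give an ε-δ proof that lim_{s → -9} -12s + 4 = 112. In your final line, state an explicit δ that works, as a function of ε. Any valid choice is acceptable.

Suppose ε > 0. We need δ > 0 so that 0 < |s + 9| < δ implies |(-12s + 4) − 112| < ε.
Since (-12s + 4) − 112 = -12(s + 9), we have |(-12s + 4) − 112| = 12|s + 9|.
So 12|s + 9| < ε exactly when |s + 9| < ε/12.
Take δ = ε/12. If 0 < |s + 9| < δ then |(-12s + 4) − 112| = 12|s + 9| < 12·(ε/12) = ε.

δ = ε/12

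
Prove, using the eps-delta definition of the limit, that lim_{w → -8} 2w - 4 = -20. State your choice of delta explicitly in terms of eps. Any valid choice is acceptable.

Suppose eps > 0. We need delta > 0 so that 0 < |w + 8| < delta implies |(2w - 4) + 20| < eps.
|(2w - 4) + 20| = |2w + 16| = 2|w + 8|.
Thus it suffices that |w + 8| < eps/2.
Take delta = eps/2. If 0 < |w + 8| < delta then |(2w - 4) + 20| = 2|w + 8| < 2·(eps/2) = eps.

delta = eps/2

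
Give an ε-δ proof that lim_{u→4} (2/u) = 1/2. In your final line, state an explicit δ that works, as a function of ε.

δ = min(2, 4ε)

Suppose ε > 0. We seek δ > 0 such that 0 < |u − 4| < δ implies |2/u − (1/2)| < ε.
|2/u − (1/2)| = 2·|4 − u|/(4·|u|) = 2|u − 4|/(4|u|).
Restrict δ ≤ 2. Then |u − 4| < 2 gives |u| > 2, so 4|u| > 8.
Then |2/u − (1/2)| < 2|u − 4|/8, which is < ε when |u − 4| < 4ε.
Take δ = min(2, 4ε). Then 0 < |u − 4| < δ gives both |u − 4| < 2 and |u − 4| < 4ε, so |2/u − (1/2)| < ε.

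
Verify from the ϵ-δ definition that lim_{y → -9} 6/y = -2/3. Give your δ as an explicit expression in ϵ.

Let ϵ > 0 be given. We seek δ > 0 such that 0 < |y + 9| < δ implies |6/y + 2/3| < ϵ.
|6/y + 2/3| = 6·|-9 − y|/(9·|y|) = 6|y + 9|/(9|y|).
Restrict δ ≤ 9/2. Then |y + 9| < 9/2 gives |y| > 9/2, so 9|y| > 81/2.
Then |6/y + 2/3| < 6|y + 9|/(81/2), which is < ϵ when |y + 9| < (27/4)ϵ.
Take δ = min(9/2, (27/4)ϵ). Then 0 < |y + 9| < δ gives both |y + 9| < 9/2 and |y + 9| < (27/4)ϵ, so |6/y + 2/3| < ϵ.

δ = min(9/2, (27/4)ϵ)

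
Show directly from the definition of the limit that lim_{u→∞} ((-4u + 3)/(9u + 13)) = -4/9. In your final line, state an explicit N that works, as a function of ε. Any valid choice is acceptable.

Fix ε > 0. We seek N > 0 such that u > N implies |(-4u + 3)/(9u + 13) + 4/9| < ε.
(-4u + 3)/(9u + 13) + 4/9 = (9(-4u + 3) − (-4)(9u + 13)) / (9(9u + 13)) = 79/(9(9u + 13)).
For u > 0 we have 9u + 13 > 9u, so |(-4u + 3)/(9u + 13) + 4/9| = 79/(9(9u + 13)) < 79/(9·9u) = (79/81)/u.
Thus |(-4u + 3)/(9u + 13) + 4/9| < ε whenever u > (79/81)/ε.
Take N = (79/81)/ε. If u > N then |(-4u + 3)/(9u + 13) + 4/9| < (79/81)/u < ε.

N = (79/81)/ε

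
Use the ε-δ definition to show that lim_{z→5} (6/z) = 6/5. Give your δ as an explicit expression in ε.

Fix ε > 0. We seek δ > 0 such that 0 < |z − 5| < δ implies |6/z − (6/5)| < ε.
|6/z − (6/5)| = 6·|5 − z|/(5·|z|) = 6|z − 5|/(5|z|).
Restrict δ ≤ 5/2. Then |z − 5| < 5/2 gives |z| > 5/2, so 5|z| > 25/2.
Then |6/z − (6/5)| < 6|z − 5|/(25/2), which is < ε when |z − 5| < (25/12)ε.
Take δ = min(5/2, (25/12)ε). Then 0 < |z − 5| < δ gives both |z − 5| < 5/2 and |z − 5| < (25/12)ε, so |6/z − (6/5)| < ε.

δ = min(5/2, (25/12)ε)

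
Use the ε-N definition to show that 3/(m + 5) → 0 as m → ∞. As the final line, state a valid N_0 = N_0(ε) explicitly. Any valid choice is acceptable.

N_0 = 3/ε

Let ε > 0 be given. For m ≥ 1, |3/(m + 5) − 0| = 3/(m + 5) ≤ 3/m.
We need 3/m < ε, i.e. m > 3/ε.
Take N_0 = 3/ε. If m > N_0 then |3/(m + 5)| ≤ 3/m < ε.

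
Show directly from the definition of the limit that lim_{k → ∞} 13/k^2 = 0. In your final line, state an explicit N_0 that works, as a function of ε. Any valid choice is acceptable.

Let ε > 0 be given. For k ≥ 1, |13/k^2 − 0| = 13/k^2.
13/k^2 < ε ⇔ k^2 > 13/ε ⇔ k > (13/ε)^{1/2}.
Take N_0 = (13/ε)^{1/2}. Then k > N_0 implies 13/k^2 < ε.

N_0 = (13/ε)^{1/2}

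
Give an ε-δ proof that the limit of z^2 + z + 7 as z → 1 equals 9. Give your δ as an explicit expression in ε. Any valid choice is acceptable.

Suppose ε > 0. We want δ > 0 such that 0 < |z − 1| < δ implies |(z^2 + z + 7) − 9| < ε.
(z^2 + z + 7) − 9 = z^2 + z - 2 = (z − 1)(z + 2).
So |(z^2 + z + 7) − 9| = |z − 1|·|z + 2|.
Require δ ≤ 2. Then |z − 1| < 2 gives |z| < 3, and by the triangle inequality |z + 2| ≤ 3 + 2 = 5.
Hence |(z^2 + z + 7) − 9| ≤ 5|z − 1| < ε provided |z − 1| < ε/5.
Take δ = min(2, ε/5). Then 0 < |z − 1| < δ gives both |z − 1| < 2 and |z − 1| < ε/5, so |(z^2 + z + 7) − 9| < ε.

δ = min(2, ε/5)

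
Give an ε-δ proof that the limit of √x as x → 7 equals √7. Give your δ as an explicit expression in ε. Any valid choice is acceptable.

δ = min(7, √7·ε)

Let ε > 0 be given. We want δ > 0 such that 0 < |x − 7| < δ implies |√x − √7| < ε.
Multiplying by the conjugate, |√x − √7| = |x − 7|/(√x + √7).
Restrict δ ≤ 7 so that |x − 7| < 7 forces x > 0, and then √x + √7 > √7.
Hence |√x − √7| < |x − 7|/√7, which is < ε once |x − 7| < √7·ε.
Take δ = min(7, √7·ε). If 0 < |x − 7| < δ then x > 0 and |√x − √7| < |x − 7|/√7 < ε.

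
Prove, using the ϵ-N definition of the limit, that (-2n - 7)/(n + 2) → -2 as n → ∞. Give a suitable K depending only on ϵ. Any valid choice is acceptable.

K = 3/ϵ

Fix ϵ > 0. For n ≥ 1, |(-2n - 7)/(n + 2) + 2| = |-3|/((n + 2)) = 3/((n + 2)).
Since n + 2 ≥ n for n ≥ 1, this is ≤ 3/(n) = 3/n.
So |(-2n - 7)/(n + 2) + 2| < ϵ whenever n > 3/ϵ.
Take K = 3/ϵ. If n > K then |(-2n - 7)/(n + 2) + 2| ≤ 3/n < ϵ.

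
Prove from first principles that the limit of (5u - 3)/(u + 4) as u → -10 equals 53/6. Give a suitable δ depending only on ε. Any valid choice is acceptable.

δ = min(3, (18/23)ε)

Suppose ε > 0. We want δ > 0 with 0 < |u + 10| < δ ⇒ |(5u - 3)/(u + 4) − (53/6)| < ε.
Combining over a common denominator, (5u - 3)/(u + 4) − (53/6) = [(5u - 3)·(-6) − (-53)·(u + 4)] / [(-6)·(u + 4)] = 23(u + 10) / ((-6)(u + 4)).
So |(5u - 3)/(u + 4) − (53/6)| = 23|u + 10| / (6·|u + 4|).
Require δ ≤ 3, so |u + 4| ≥ |-6| − |u + 10| > 6 − 3 = 3.
Hence |(5u - 3)/(u + 4) − (53/6)| < 23|u + 10|/(6·3) = (23/18)|u + 10|, which is < ε once |u + 10| < (18/23)ε.
Take δ = min(3, (18/23)ε). Then 0 < |u + 10| < δ forces both bounds, so |(5u - 3)/(u + 4) − (53/6)| < ε.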